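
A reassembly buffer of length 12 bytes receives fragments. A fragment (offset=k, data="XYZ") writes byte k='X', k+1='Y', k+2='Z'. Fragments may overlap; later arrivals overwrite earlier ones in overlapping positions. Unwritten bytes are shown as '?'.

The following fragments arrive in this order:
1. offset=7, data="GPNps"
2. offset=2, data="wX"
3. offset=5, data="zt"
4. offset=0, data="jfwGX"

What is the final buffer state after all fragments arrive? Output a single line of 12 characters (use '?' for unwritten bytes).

Fragment 1: offset=7 data="GPNps" -> buffer=???????GPNps
Fragment 2: offset=2 data="wX" -> buffer=??wX???GPNps
Fragment 3: offset=5 data="zt" -> buffer=??wX?ztGPNps
Fragment 4: offset=0 data="jfwGX" -> buffer=jfwGXztGPNps

Answer: jfwGXztGPNps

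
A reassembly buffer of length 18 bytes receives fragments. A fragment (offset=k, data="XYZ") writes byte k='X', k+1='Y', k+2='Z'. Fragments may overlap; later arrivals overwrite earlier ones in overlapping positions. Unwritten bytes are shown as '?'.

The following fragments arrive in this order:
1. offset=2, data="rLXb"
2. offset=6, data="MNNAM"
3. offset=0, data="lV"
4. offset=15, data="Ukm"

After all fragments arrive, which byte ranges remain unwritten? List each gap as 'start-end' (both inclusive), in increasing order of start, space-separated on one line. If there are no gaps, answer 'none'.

Fragment 1: offset=2 len=4
Fragment 2: offset=6 len=5
Fragment 3: offset=0 len=2
Fragment 4: offset=15 len=3
Gaps: 11-14

Answer: 11-14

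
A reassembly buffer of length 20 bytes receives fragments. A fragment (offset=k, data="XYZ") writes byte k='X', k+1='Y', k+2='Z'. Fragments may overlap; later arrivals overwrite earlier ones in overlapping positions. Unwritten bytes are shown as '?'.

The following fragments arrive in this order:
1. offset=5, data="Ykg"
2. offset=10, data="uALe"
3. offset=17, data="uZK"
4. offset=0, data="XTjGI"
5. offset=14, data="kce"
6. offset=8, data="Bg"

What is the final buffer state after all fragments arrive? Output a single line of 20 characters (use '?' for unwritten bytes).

Fragment 1: offset=5 data="Ykg" -> buffer=?????Ykg????????????
Fragment 2: offset=10 data="uALe" -> buffer=?????Ykg??uALe??????
Fragment 3: offset=17 data="uZK" -> buffer=?????Ykg??uALe???uZK
Fragment 4: offset=0 data="XTjGI" -> buffer=XTjGIYkg??uALe???uZK
Fragment 5: offset=14 data="kce" -> buffer=XTjGIYkg??uALekceuZK
Fragment 6: offset=8 data="Bg" -> buffer=XTjGIYkgBguALekceuZK

Answer: XTjGIYkgBguALekceuZK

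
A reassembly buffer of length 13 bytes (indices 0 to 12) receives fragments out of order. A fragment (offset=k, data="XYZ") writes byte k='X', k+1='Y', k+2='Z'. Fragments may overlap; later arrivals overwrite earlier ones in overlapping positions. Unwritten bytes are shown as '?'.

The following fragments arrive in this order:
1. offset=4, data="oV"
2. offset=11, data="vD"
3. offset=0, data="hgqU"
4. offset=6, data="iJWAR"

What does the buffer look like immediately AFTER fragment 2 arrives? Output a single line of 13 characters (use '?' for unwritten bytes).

Fragment 1: offset=4 data="oV" -> buffer=????oV???????
Fragment 2: offset=11 data="vD" -> buffer=????oV?????vD

Answer: ????oV?????vD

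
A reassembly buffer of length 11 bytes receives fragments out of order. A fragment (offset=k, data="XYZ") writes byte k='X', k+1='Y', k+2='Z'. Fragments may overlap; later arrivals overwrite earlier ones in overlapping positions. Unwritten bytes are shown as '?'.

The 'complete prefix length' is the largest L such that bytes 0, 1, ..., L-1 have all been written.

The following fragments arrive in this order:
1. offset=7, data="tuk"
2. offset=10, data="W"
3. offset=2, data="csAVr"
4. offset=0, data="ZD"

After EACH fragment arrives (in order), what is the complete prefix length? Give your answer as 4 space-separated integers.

Answer: 0 0 0 11

Derivation:
Fragment 1: offset=7 data="tuk" -> buffer=???????tuk? -> prefix_len=0
Fragment 2: offset=10 data="W" -> buffer=???????tukW -> prefix_len=0
Fragment 3: offset=2 data="csAVr" -> buffer=??csAVrtukW -> prefix_len=0
Fragment 4: offset=0 data="ZD" -> buffer=ZDcsAVrtukW -> prefix_len=11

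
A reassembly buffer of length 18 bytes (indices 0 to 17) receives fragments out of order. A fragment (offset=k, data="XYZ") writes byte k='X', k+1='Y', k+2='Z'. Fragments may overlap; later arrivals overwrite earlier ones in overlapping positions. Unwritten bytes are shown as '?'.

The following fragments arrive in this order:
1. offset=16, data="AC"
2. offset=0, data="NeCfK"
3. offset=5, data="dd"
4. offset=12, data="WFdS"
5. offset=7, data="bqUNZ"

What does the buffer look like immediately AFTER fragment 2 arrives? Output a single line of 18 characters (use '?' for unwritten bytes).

Answer: NeCfK???????????AC

Derivation:
Fragment 1: offset=16 data="AC" -> buffer=????????????????AC
Fragment 2: offset=0 data="NeCfK" -> buffer=NeCfK???????????AC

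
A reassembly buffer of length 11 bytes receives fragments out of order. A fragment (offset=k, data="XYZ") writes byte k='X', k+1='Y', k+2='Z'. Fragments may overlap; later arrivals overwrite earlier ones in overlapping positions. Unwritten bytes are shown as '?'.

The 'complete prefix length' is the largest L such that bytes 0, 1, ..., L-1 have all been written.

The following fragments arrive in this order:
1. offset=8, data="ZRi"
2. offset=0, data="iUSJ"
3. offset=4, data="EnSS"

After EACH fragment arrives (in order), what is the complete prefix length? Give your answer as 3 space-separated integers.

Fragment 1: offset=8 data="ZRi" -> buffer=????????ZRi -> prefix_len=0
Fragment 2: offset=0 data="iUSJ" -> buffer=iUSJ????ZRi -> prefix_len=4
Fragment 3: offset=4 data="EnSS" -> buffer=iUSJEnSSZRi -> prefix_len=11

Answer: 0 4 11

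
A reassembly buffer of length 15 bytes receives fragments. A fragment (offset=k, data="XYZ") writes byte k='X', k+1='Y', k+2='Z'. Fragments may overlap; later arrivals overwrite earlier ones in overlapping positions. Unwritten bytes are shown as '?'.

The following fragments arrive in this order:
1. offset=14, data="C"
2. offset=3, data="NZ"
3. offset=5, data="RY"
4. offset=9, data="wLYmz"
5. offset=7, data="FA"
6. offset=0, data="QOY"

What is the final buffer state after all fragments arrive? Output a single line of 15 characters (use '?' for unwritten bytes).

Fragment 1: offset=14 data="C" -> buffer=??????????????C
Fragment 2: offset=3 data="NZ" -> buffer=???NZ?????????C
Fragment 3: offset=5 data="RY" -> buffer=???NZRY???????C
Fragment 4: offset=9 data="wLYmz" -> buffer=???NZRY??wLYmzC
Fragment 5: offset=7 data="FA" -> buffer=???NZRYFAwLYmzC
Fragment 6: offset=0 data="QOY" -> buffer=QOYNZRYFAwLYmzC

Answer: QOYNZRYFAwLYmzC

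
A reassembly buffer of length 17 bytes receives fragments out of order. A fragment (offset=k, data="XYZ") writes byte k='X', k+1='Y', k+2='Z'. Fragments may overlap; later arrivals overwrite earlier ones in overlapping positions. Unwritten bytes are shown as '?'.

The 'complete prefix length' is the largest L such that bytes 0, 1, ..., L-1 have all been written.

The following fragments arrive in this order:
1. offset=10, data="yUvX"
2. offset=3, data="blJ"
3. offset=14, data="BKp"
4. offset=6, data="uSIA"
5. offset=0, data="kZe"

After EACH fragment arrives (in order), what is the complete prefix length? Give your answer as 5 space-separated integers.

Answer: 0 0 0 0 17

Derivation:
Fragment 1: offset=10 data="yUvX" -> buffer=??????????yUvX??? -> prefix_len=0
Fragment 2: offset=3 data="blJ" -> buffer=???blJ????yUvX??? -> prefix_len=0
Fragment 3: offset=14 data="BKp" -> buffer=???blJ????yUvXBKp -> prefix_len=0
Fragment 4: offset=6 data="uSIA" -> buffer=???blJuSIAyUvXBKp -> prefix_len=0
Fragment 5: offset=0 data="kZe" -> buffer=kZeblJuSIAyUvXBKp -> prefix_len=17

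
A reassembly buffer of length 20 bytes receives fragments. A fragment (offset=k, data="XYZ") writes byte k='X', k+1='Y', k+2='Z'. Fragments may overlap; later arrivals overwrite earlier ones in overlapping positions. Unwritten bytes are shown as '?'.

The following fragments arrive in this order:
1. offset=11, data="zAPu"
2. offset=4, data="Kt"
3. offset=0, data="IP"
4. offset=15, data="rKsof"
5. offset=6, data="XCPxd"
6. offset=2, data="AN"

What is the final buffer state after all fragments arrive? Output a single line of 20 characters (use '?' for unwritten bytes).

Answer: IPANKtXCPxdzAPurKsof

Derivation:
Fragment 1: offset=11 data="zAPu" -> buffer=???????????zAPu?????
Fragment 2: offset=4 data="Kt" -> buffer=????Kt?????zAPu?????
Fragment 3: offset=0 data="IP" -> buffer=IP??Kt?????zAPu?????
Fragment 4: offset=15 data="rKsof" -> buffer=IP??Kt?????zAPurKsof
Fragment 5: offset=6 data="XCPxd" -> buffer=IP??KtXCPxdzAPurKsof
Fragment 6: offset=2 data="AN" -> buffer=IPANKtXCPxdzAPurKsof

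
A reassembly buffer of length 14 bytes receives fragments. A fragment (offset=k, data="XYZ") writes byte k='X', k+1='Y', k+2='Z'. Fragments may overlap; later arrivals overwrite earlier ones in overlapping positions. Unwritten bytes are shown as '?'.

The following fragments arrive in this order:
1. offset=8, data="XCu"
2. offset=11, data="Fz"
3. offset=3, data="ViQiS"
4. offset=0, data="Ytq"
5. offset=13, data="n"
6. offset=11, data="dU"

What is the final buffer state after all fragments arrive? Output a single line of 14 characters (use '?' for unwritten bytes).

Answer: YtqViQiSXCudUn

Derivation:
Fragment 1: offset=8 data="XCu" -> buffer=????????XCu???
Fragment 2: offset=11 data="Fz" -> buffer=????????XCuFz?
Fragment 3: offset=3 data="ViQiS" -> buffer=???ViQiSXCuFz?
Fragment 4: offset=0 data="Ytq" -> buffer=YtqViQiSXCuFz?
Fragment 5: offset=13 data="n" -> buffer=YtqViQiSXCuFzn
Fragment 6: offset=11 data="dU" -> buffer=YtqViQiSXCudUn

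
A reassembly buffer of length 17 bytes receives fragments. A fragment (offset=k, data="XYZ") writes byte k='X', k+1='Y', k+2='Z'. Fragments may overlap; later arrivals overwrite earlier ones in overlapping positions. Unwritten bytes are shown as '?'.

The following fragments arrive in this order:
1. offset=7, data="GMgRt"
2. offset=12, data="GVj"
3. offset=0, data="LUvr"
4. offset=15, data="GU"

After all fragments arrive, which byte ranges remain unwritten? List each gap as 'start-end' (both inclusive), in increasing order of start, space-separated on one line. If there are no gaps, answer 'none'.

Fragment 1: offset=7 len=5
Fragment 2: offset=12 len=3
Fragment 3: offset=0 len=4
Fragment 4: offset=15 len=2
Gaps: 4-6

Answer: 4-6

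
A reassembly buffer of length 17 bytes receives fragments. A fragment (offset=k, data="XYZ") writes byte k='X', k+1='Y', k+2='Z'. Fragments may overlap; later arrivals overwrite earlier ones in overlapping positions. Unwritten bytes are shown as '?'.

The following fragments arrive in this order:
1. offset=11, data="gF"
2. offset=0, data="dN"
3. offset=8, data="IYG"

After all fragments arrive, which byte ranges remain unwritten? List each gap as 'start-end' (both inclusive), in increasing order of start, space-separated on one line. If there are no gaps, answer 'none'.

Answer: 2-7 13-16

Derivation:
Fragment 1: offset=11 len=2
Fragment 2: offset=0 len=2
Fragment 3: offset=8 len=3
Gaps: 2-7 13-16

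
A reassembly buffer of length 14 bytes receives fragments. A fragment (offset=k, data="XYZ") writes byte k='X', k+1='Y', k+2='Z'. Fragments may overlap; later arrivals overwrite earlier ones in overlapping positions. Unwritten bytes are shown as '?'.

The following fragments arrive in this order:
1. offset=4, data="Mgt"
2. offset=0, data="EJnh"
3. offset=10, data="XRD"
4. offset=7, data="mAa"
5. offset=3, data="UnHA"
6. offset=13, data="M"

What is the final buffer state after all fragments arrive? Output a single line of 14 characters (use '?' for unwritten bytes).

Fragment 1: offset=4 data="Mgt" -> buffer=????Mgt???????
Fragment 2: offset=0 data="EJnh" -> buffer=EJnhMgt???????
Fragment 3: offset=10 data="XRD" -> buffer=EJnhMgt???XRD?
Fragment 4: offset=7 data="mAa" -> buffer=EJnhMgtmAaXRD?
Fragment 5: offset=3 data="UnHA" -> buffer=EJnUnHAmAaXRD?
Fragment 6: offset=13 data="M" -> buffer=EJnUnHAmAaXRDM

Answer: EJnUnHAmAaXRDM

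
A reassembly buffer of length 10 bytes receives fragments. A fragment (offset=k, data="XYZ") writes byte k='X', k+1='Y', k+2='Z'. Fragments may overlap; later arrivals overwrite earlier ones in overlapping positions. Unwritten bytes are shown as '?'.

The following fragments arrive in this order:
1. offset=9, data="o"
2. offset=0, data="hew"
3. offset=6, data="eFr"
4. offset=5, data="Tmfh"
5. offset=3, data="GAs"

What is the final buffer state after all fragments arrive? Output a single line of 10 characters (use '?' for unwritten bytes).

Answer: hewGAsmfho

Derivation:
Fragment 1: offset=9 data="o" -> buffer=?????????o
Fragment 2: offset=0 data="hew" -> buffer=hew??????o
Fragment 3: offset=6 data="eFr" -> buffer=hew???eFro
Fragment 4: offset=5 data="Tmfh" -> buffer=hew??Tmfho
Fragment 5: offset=3 data="GAs" -> buffer=hewGAsmfho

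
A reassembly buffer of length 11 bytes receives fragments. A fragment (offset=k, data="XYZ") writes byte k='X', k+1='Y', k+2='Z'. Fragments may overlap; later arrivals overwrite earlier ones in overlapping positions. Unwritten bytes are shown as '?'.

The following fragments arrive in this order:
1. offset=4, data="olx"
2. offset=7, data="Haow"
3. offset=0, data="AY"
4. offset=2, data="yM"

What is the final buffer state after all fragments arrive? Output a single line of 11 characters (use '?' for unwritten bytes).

Answer: AYyMolxHaow

Derivation:
Fragment 1: offset=4 data="olx" -> buffer=????olx????
Fragment 2: offset=7 data="Haow" -> buffer=????olxHaow
Fragment 3: offset=0 data="AY" -> buffer=AY??olxHaow
Fragment 4: offset=2 data="yM" -> buffer=AYyMolxHaow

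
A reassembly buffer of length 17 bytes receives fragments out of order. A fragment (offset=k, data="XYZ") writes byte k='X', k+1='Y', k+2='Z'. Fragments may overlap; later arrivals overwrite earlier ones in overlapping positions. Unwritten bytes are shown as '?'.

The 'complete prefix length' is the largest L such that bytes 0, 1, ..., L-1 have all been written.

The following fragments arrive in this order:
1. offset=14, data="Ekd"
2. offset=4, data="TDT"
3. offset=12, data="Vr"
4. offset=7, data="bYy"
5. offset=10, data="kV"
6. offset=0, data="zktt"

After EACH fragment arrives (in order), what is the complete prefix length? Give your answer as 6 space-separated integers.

Answer: 0 0 0 0 0 17

Derivation:
Fragment 1: offset=14 data="Ekd" -> buffer=??????????????Ekd -> prefix_len=0
Fragment 2: offset=4 data="TDT" -> buffer=????TDT???????Ekd -> prefix_len=0
Fragment 3: offset=12 data="Vr" -> buffer=????TDT?????VrEkd -> prefix_len=0
Fragment 4: offset=7 data="bYy" -> buffer=????TDTbYy??VrEkd -> prefix_len=0
Fragment 5: offset=10 data="kV" -> buffer=????TDTbYykVVrEkd -> prefix_len=0
Fragment 6: offset=0 data="zktt" -> buffer=zkttTDTbYykVVrEkd -> prefix_len=17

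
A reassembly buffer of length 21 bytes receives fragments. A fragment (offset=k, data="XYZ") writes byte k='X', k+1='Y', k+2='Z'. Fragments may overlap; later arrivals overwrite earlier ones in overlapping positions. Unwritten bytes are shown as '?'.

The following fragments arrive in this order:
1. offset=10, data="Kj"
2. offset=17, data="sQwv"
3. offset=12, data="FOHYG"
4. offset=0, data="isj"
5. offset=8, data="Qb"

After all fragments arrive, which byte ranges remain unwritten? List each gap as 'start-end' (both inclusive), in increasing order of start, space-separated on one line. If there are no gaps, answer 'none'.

Fragment 1: offset=10 len=2
Fragment 2: offset=17 len=4
Fragment 3: offset=12 len=5
Fragment 4: offset=0 len=3
Fragment 5: offset=8 len=2
Gaps: 3-7

Answer: 3-7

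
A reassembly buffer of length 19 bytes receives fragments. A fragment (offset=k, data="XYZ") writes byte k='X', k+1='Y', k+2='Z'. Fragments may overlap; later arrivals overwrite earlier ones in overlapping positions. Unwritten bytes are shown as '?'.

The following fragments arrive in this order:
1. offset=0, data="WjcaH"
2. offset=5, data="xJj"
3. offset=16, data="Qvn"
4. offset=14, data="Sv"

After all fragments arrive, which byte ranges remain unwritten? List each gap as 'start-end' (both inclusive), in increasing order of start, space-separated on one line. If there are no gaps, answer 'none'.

Answer: 8-13

Derivation:
Fragment 1: offset=0 len=5
Fragment 2: offset=5 len=3
Fragment 3: offset=16 len=3
Fragment 4: offset=14 len=2
Gaps: 8-13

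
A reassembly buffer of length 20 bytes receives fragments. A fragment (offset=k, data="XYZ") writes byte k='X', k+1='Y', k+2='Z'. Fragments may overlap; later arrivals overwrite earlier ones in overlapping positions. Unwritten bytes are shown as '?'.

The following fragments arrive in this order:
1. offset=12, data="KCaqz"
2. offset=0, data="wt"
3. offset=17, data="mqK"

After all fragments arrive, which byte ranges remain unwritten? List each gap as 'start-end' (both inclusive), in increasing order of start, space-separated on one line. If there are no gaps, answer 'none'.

Fragment 1: offset=12 len=5
Fragment 2: offset=0 len=2
Fragment 3: offset=17 len=3
Gaps: 2-11

Answer: 2-11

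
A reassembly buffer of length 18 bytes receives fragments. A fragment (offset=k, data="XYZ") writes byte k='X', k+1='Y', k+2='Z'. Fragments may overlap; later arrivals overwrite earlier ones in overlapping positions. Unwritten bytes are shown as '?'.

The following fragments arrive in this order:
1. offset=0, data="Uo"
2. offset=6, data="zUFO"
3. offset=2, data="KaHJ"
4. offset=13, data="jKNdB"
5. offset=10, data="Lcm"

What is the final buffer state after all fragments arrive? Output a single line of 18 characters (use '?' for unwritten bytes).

Fragment 1: offset=0 data="Uo" -> buffer=Uo????????????????
Fragment 2: offset=6 data="zUFO" -> buffer=Uo????zUFO????????
Fragment 3: offset=2 data="KaHJ" -> buffer=UoKaHJzUFO????????
Fragment 4: offset=13 data="jKNdB" -> buffer=UoKaHJzUFO???jKNdB
Fragment 5: offset=10 data="Lcm" -> buffer=UoKaHJzUFOLcmjKNdB

Answer: UoKaHJzUFOLcmjKNdB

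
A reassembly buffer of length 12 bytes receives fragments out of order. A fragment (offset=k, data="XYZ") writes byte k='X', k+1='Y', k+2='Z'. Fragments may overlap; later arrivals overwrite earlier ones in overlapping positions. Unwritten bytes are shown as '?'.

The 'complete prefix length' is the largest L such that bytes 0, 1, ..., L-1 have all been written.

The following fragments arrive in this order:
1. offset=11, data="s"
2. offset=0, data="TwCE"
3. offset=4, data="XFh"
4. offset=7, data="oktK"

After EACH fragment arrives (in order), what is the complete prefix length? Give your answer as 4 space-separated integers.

Answer: 0 4 7 12

Derivation:
Fragment 1: offset=11 data="s" -> buffer=???????????s -> prefix_len=0
Fragment 2: offset=0 data="TwCE" -> buffer=TwCE???????s -> prefix_len=4
Fragment 3: offset=4 data="XFh" -> buffer=TwCEXFh????s -> prefix_len=7
Fragment 4: offset=7 data="oktK" -> buffer=TwCEXFhoktKs -> prefix_len=12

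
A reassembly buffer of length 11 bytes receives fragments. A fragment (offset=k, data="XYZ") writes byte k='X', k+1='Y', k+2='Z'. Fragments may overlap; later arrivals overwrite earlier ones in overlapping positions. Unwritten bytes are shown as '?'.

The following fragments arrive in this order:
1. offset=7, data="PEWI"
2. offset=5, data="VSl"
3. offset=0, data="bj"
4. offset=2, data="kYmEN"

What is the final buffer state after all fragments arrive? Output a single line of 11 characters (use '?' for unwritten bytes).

Answer: bjkYmENlEWI

Derivation:
Fragment 1: offset=7 data="PEWI" -> buffer=???????PEWI
Fragment 2: offset=5 data="VSl" -> buffer=?????VSlEWI
Fragment 3: offset=0 data="bj" -> buffer=bj???VSlEWI
Fragment 4: offset=2 data="kYmEN" -> buffer=bjkYmENlEWI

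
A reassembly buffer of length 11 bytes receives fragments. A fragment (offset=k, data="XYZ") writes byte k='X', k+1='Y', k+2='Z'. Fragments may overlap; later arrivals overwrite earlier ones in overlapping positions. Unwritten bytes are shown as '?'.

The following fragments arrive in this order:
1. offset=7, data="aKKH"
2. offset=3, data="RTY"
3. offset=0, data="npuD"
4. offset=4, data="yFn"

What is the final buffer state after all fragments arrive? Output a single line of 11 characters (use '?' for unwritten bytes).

Answer: npuDyFnaKKH

Derivation:
Fragment 1: offset=7 data="aKKH" -> buffer=???????aKKH
Fragment 2: offset=3 data="RTY" -> buffer=???RTY?aKKH
Fragment 3: offset=0 data="npuD" -> buffer=npuDTY?aKKH
Fragment 4: offset=4 data="yFn" -> buffer=npuDyFnaKKH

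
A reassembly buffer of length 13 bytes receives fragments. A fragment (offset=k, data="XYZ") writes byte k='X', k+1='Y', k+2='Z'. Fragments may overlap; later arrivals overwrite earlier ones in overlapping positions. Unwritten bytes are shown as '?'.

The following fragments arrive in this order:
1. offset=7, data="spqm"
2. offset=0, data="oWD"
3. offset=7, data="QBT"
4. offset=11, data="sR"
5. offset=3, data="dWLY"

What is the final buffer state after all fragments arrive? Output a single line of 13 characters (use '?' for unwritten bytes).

Fragment 1: offset=7 data="spqm" -> buffer=???????spqm??
Fragment 2: offset=0 data="oWD" -> buffer=oWD????spqm??
Fragment 3: offset=7 data="QBT" -> buffer=oWD????QBTm??
Fragment 4: offset=11 data="sR" -> buffer=oWD????QBTmsR
Fragment 5: offset=3 data="dWLY" -> buffer=oWDdWLYQBTmsR

Answer: oWDdWLYQBTmsR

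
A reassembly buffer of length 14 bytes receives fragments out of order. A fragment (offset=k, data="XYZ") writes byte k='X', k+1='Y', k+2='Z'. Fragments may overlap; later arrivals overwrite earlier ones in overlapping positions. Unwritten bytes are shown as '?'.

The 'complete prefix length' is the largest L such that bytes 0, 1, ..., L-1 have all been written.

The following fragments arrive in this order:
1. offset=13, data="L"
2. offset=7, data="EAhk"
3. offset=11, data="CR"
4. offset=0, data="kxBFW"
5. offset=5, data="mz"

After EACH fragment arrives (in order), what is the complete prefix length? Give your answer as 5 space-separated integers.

Answer: 0 0 0 5 14

Derivation:
Fragment 1: offset=13 data="L" -> buffer=?????????????L -> prefix_len=0
Fragment 2: offset=7 data="EAhk" -> buffer=???????EAhk??L -> prefix_len=0
Fragment 3: offset=11 data="CR" -> buffer=???????EAhkCRL -> prefix_len=0
Fragment 4: offset=0 data="kxBFW" -> buffer=kxBFW??EAhkCRL -> prefix_len=5
Fragment 5: offset=5 data="mz" -> buffer=kxBFWmzEAhkCRL -> prefix_len=14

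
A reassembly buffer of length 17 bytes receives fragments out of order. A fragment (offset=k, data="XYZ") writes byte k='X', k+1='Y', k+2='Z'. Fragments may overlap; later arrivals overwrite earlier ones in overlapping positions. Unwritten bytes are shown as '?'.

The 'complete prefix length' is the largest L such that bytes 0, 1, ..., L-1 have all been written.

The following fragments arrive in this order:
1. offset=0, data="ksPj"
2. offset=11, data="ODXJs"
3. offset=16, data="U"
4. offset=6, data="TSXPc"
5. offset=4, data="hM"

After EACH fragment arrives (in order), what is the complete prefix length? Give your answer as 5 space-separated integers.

Fragment 1: offset=0 data="ksPj" -> buffer=ksPj????????????? -> prefix_len=4
Fragment 2: offset=11 data="ODXJs" -> buffer=ksPj???????ODXJs? -> prefix_len=4
Fragment 3: offset=16 data="U" -> buffer=ksPj???????ODXJsU -> prefix_len=4
Fragment 4: offset=6 data="TSXPc" -> buffer=ksPj??TSXPcODXJsU -> prefix_len=4
Fragment 5: offset=4 data="hM" -> buffer=ksPjhMTSXPcODXJsU -> prefix_len=17

Answer: 4 4 4 4 17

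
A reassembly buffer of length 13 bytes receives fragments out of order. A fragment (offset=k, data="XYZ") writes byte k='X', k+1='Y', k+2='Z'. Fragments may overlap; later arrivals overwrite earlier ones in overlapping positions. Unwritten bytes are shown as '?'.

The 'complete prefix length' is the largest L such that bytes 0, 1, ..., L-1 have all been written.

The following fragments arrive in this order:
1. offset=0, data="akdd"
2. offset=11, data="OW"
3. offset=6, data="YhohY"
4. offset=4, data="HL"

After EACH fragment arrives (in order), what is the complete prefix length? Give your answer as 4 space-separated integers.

Fragment 1: offset=0 data="akdd" -> buffer=akdd????????? -> prefix_len=4
Fragment 2: offset=11 data="OW" -> buffer=akdd???????OW -> prefix_len=4
Fragment 3: offset=6 data="YhohY" -> buffer=akdd??YhohYOW -> prefix_len=4
Fragment 4: offset=4 data="HL" -> buffer=akddHLYhohYOW -> prefix_len=13

Answer: 4 4 4 13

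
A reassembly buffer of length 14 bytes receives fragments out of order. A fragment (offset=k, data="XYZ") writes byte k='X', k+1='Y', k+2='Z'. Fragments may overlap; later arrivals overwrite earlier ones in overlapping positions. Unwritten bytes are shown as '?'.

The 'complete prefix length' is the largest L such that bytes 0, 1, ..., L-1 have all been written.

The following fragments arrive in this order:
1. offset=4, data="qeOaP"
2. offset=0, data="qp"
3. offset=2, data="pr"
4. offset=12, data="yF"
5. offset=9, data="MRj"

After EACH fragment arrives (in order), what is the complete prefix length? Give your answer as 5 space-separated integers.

Fragment 1: offset=4 data="qeOaP" -> buffer=????qeOaP????? -> prefix_len=0
Fragment 2: offset=0 data="qp" -> buffer=qp??qeOaP????? -> prefix_len=2
Fragment 3: offset=2 data="pr" -> buffer=qpprqeOaP????? -> prefix_len=9
Fragment 4: offset=12 data="yF" -> buffer=qpprqeOaP???yF -> prefix_len=9
Fragment 5: offset=9 data="MRj" -> buffer=qpprqeOaPMRjyF -> prefix_len=14

Answer: 0 2 9 9 14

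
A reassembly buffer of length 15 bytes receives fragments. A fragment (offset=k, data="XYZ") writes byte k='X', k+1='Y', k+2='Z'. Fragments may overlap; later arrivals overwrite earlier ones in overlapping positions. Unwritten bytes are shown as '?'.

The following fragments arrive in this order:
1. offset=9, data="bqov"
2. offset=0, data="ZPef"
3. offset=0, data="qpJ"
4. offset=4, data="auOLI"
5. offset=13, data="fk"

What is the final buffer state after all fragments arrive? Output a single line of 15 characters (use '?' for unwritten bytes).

Answer: qpJfauOLIbqovfk

Derivation:
Fragment 1: offset=9 data="bqov" -> buffer=?????????bqov??
Fragment 2: offset=0 data="ZPef" -> buffer=ZPef?????bqov??
Fragment 3: offset=0 data="qpJ" -> buffer=qpJf?????bqov??
Fragment 4: offset=4 data="auOLI" -> buffer=qpJfauOLIbqov??
Fragment 5: offset=13 data="fk" -> buffer=qpJfauOLIbqovfk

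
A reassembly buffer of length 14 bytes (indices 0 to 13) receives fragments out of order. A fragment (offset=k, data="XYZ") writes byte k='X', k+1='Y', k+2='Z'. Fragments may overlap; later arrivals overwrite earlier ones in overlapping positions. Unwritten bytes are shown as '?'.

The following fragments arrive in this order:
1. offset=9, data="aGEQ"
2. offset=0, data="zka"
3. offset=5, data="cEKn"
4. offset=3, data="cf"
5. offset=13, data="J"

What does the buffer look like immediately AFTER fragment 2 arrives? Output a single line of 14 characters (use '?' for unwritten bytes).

Answer: zka??????aGEQ?

Derivation:
Fragment 1: offset=9 data="aGEQ" -> buffer=?????????aGEQ?
Fragment 2: offset=0 data="zka" -> buffer=zka??????aGEQ?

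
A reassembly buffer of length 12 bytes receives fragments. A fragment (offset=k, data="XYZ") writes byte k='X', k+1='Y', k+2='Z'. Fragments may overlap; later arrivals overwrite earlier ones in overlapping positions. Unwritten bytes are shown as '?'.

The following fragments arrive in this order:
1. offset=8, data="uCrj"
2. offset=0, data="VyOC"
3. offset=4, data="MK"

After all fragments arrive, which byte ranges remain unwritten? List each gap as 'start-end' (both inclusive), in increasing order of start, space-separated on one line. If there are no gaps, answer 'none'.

Fragment 1: offset=8 len=4
Fragment 2: offset=0 len=4
Fragment 3: offset=4 len=2
Gaps: 6-7

Answer: 6-7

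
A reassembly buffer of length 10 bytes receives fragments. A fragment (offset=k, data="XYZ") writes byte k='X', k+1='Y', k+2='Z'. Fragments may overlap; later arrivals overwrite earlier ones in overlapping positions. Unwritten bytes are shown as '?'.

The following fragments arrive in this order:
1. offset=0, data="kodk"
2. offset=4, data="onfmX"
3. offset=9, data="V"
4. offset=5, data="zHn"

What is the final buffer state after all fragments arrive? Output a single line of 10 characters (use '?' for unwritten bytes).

Fragment 1: offset=0 data="kodk" -> buffer=kodk??????
Fragment 2: offset=4 data="onfmX" -> buffer=kodkonfmX?
Fragment 3: offset=9 data="V" -> buffer=kodkonfmXV
Fragment 4: offset=5 data="zHn" -> buffer=kodkozHnXV

Answer: kodkozHnXV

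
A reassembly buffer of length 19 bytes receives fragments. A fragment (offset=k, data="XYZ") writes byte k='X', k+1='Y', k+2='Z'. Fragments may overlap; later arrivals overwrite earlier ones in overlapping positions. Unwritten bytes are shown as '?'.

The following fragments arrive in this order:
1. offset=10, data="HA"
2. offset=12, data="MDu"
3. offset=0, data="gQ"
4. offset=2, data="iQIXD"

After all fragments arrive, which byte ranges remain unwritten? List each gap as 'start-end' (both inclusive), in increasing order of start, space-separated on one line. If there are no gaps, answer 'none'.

Fragment 1: offset=10 len=2
Fragment 2: offset=12 len=3
Fragment 3: offset=0 len=2
Fragment 4: offset=2 len=5
Gaps: 7-9 15-18

Answer: 7-9 15-18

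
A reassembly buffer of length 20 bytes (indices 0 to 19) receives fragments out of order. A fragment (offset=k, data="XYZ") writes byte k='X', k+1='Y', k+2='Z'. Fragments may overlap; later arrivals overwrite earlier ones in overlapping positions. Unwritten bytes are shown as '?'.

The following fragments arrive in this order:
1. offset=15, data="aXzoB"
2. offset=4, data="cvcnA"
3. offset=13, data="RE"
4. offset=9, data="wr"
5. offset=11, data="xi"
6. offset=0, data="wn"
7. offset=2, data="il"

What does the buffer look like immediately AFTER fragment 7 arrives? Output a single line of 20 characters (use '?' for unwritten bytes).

Answer: wnilcvcnAwrxiREaXzoB

Derivation:
Fragment 1: offset=15 data="aXzoB" -> buffer=???????????????aXzoB
Fragment 2: offset=4 data="cvcnA" -> buffer=????cvcnA??????aXzoB
Fragment 3: offset=13 data="RE" -> buffer=????cvcnA????REaXzoB
Fragment 4: offset=9 data="wr" -> buffer=????cvcnAwr??REaXzoB
Fragment 5: offset=11 data="xi" -> buffer=????cvcnAwrxiREaXzoB
Fragment 6: offset=0 data="wn" -> buffer=wn??cvcnAwrxiREaXzoB
Fragment 7: offset=2 data="il" -> buffer=wnilcvcnAwrxiREaXzoB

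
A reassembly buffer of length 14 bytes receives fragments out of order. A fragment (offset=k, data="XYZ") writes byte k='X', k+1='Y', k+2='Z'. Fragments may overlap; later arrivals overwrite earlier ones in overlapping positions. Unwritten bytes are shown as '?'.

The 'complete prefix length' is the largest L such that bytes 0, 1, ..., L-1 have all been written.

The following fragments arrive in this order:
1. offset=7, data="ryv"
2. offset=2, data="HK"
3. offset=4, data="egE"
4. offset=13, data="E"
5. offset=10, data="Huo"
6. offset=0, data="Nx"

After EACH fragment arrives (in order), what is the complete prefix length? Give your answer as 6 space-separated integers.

Fragment 1: offset=7 data="ryv" -> buffer=???????ryv???? -> prefix_len=0
Fragment 2: offset=2 data="HK" -> buffer=??HK???ryv???? -> prefix_len=0
Fragment 3: offset=4 data="egE" -> buffer=??HKegEryv???? -> prefix_len=0
Fragment 4: offset=13 data="E" -> buffer=??HKegEryv???E -> prefix_len=0
Fragment 5: offset=10 data="Huo" -> buffer=??HKegEryvHuoE -> prefix_len=0
Fragment 6: offset=0 data="Nx" -> buffer=NxHKegEryvHuoE -> prefix_len=14

Answer: 0 0 0 0 0 14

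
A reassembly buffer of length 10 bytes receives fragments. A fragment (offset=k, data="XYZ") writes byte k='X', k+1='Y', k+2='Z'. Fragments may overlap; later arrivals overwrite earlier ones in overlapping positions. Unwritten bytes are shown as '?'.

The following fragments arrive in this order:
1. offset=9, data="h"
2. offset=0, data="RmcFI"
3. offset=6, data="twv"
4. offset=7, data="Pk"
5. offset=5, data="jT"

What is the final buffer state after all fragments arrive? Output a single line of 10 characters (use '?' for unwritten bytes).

Answer: RmcFIjTPkh

Derivation:
Fragment 1: offset=9 data="h" -> buffer=?????????h
Fragment 2: offset=0 data="RmcFI" -> buffer=RmcFI????h
Fragment 3: offset=6 data="twv" -> buffer=RmcFI?twvh
Fragment 4: offset=7 data="Pk" -> buffer=RmcFI?tPkh
Fragment 5: offset=5 data="jT" -> buffer=RmcFIjTPkh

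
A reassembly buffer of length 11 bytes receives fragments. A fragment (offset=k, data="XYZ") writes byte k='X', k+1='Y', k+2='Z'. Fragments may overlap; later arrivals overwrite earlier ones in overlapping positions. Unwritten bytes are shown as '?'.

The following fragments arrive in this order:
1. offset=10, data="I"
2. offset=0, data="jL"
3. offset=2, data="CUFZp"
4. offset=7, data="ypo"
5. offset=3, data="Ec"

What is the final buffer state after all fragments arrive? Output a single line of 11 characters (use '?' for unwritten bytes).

Fragment 1: offset=10 data="I" -> buffer=??????????I
Fragment 2: offset=0 data="jL" -> buffer=jL????????I
Fragment 3: offset=2 data="CUFZp" -> buffer=jLCUFZp???I
Fragment 4: offset=7 data="ypo" -> buffer=jLCUFZpypoI
Fragment 5: offset=3 data="Ec" -> buffer=jLCEcZpypoI

Answer: jLCEcZpypoI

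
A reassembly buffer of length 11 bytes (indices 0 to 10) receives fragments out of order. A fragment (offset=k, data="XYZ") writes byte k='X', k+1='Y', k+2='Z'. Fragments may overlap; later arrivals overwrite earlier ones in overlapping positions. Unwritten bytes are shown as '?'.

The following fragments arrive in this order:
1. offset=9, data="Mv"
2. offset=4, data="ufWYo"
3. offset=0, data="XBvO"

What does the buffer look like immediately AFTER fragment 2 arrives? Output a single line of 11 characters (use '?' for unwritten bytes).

Fragment 1: offset=9 data="Mv" -> buffer=?????????Mv
Fragment 2: offset=4 data="ufWYo" -> buffer=????ufWYoMv

Answer: ????ufWYoMv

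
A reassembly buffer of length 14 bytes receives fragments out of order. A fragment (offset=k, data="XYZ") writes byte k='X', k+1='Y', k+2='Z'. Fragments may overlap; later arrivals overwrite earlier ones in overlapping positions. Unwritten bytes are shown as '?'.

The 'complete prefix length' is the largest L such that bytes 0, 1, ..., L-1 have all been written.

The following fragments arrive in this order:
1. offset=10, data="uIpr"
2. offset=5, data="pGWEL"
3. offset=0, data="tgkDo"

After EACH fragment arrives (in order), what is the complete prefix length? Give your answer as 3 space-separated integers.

Answer: 0 0 14

Derivation:
Fragment 1: offset=10 data="uIpr" -> buffer=??????????uIpr -> prefix_len=0
Fragment 2: offset=5 data="pGWEL" -> buffer=?????pGWELuIpr -> prefix_len=0
Fragment 3: offset=0 data="tgkDo" -> buffer=tgkDopGWELuIpr -> prefix_len=14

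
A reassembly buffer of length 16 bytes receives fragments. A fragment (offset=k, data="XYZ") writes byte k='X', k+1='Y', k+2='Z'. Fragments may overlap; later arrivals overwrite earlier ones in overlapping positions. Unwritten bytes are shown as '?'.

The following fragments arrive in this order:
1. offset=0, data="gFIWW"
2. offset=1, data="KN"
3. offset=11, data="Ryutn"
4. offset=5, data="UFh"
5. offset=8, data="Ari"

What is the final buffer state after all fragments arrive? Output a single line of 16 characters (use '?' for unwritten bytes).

Fragment 1: offset=0 data="gFIWW" -> buffer=gFIWW???????????
Fragment 2: offset=1 data="KN" -> buffer=gKNWW???????????
Fragment 3: offset=11 data="Ryutn" -> buffer=gKNWW??????Ryutn
Fragment 4: offset=5 data="UFh" -> buffer=gKNWWUFh???Ryutn
Fragment 5: offset=8 data="Ari" -> buffer=gKNWWUFhAriRyutn

Answer: gKNWWUFhAriRyutn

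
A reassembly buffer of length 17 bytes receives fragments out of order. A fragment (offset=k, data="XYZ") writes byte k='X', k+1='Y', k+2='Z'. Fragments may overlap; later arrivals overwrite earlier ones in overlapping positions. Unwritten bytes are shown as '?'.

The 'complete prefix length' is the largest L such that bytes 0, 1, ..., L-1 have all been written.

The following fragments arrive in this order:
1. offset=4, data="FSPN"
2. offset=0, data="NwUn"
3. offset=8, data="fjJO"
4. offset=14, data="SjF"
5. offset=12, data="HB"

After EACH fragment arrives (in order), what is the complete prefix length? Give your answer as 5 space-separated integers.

Fragment 1: offset=4 data="FSPN" -> buffer=????FSPN????????? -> prefix_len=0
Fragment 2: offset=0 data="NwUn" -> buffer=NwUnFSPN????????? -> prefix_len=8
Fragment 3: offset=8 data="fjJO" -> buffer=NwUnFSPNfjJO????? -> prefix_len=12
Fragment 4: offset=14 data="SjF" -> buffer=NwUnFSPNfjJO??SjF -> prefix_len=12
Fragment 5: offset=12 data="HB" -> buffer=NwUnFSPNfjJOHBSjF -> prefix_len=17

Answer: 0 8 12 12 17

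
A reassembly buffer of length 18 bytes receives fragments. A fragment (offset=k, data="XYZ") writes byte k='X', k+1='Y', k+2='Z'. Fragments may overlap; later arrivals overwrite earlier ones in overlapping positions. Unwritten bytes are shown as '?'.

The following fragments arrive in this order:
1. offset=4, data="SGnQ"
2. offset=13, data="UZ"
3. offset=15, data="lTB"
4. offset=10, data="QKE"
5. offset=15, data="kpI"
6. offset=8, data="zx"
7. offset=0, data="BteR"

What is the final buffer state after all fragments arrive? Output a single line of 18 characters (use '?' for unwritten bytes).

Fragment 1: offset=4 data="SGnQ" -> buffer=????SGnQ??????????
Fragment 2: offset=13 data="UZ" -> buffer=????SGnQ?????UZ???
Fragment 3: offset=15 data="lTB" -> buffer=????SGnQ?????UZlTB
Fragment 4: offset=10 data="QKE" -> buffer=????SGnQ??QKEUZlTB
Fragment 5: offset=15 data="kpI" -> buffer=????SGnQ??QKEUZkpI
Fragment 6: offset=8 data="zx" -> buffer=????SGnQzxQKEUZkpI
Fragment 7: offset=0 data="BteR" -> buffer=BteRSGnQzxQKEUZkpI

Answer: BteRSGnQzxQKEUZkpI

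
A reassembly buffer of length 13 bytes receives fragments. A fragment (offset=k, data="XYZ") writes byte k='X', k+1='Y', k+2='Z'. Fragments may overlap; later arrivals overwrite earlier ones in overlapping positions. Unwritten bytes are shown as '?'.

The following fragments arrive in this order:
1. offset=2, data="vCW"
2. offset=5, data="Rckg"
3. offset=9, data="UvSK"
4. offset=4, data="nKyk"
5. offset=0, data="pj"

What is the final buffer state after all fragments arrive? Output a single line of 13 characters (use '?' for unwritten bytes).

Fragment 1: offset=2 data="vCW" -> buffer=??vCW????????
Fragment 2: offset=5 data="Rckg" -> buffer=??vCWRckg????
Fragment 3: offset=9 data="UvSK" -> buffer=??vCWRckgUvSK
Fragment 4: offset=4 data="nKyk" -> buffer=??vCnKykgUvSK
Fragment 5: offset=0 data="pj" -> buffer=pjvCnKykgUvSK

Answer: pjvCnKykgUvSK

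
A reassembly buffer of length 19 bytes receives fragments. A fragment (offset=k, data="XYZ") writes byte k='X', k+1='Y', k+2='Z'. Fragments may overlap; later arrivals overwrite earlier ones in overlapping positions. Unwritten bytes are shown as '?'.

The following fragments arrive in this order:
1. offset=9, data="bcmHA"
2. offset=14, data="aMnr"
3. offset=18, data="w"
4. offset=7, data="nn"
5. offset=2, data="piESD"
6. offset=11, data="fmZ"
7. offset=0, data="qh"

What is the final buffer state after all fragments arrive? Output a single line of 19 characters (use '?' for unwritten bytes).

Answer: qhpiESDnnbcfmZaMnrw

Derivation:
Fragment 1: offset=9 data="bcmHA" -> buffer=?????????bcmHA?????
Fragment 2: offset=14 data="aMnr" -> buffer=?????????bcmHAaMnr?
Fragment 3: offset=18 data="w" -> buffer=?????????bcmHAaMnrw
Fragment 4: offset=7 data="nn" -> buffer=???????nnbcmHAaMnrw
Fragment 5: offset=2 data="piESD" -> buffer=??piESDnnbcmHAaMnrw
Fragment 6: offset=11 data="fmZ" -> buffer=??piESDnnbcfmZaMnrw
Fragment 7: offset=0 data="qh" -> buffer=qhpiESDnnbcfmZaMnrw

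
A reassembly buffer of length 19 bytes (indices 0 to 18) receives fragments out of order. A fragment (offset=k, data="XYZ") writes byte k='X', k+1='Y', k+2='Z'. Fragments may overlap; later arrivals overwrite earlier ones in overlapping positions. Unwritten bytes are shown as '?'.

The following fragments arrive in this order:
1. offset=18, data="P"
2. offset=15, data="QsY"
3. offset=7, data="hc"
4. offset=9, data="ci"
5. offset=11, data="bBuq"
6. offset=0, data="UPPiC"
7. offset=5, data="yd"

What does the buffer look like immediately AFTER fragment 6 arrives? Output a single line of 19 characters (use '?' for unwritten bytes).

Answer: UPPiC??hccibBuqQsYP

Derivation:
Fragment 1: offset=18 data="P" -> buffer=??????????????????P
Fragment 2: offset=15 data="QsY" -> buffer=???????????????QsYP
Fragment 3: offset=7 data="hc" -> buffer=???????hc??????QsYP
Fragment 4: offset=9 data="ci" -> buffer=???????hcci????QsYP
Fragment 5: offset=11 data="bBuq" -> buffer=???????hccibBuqQsYP
Fragment 6: offset=0 data="UPPiC" -> buffer=UPPiC??hccibBuqQsYP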